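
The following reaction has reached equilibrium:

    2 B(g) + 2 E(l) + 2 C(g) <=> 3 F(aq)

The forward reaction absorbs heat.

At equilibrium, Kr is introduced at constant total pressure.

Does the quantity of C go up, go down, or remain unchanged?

increases

Adding inert gas at constant total pressure expands the volume and lowers every reacting partial pressure. With Δn_gas = 0 − 4 = -4, Q moves away from K toward the side with fewer gas moles, so the system shifts toward the side with more gas moles — to the left.
The net shift is to the left. C is a reactant, so its amount increases.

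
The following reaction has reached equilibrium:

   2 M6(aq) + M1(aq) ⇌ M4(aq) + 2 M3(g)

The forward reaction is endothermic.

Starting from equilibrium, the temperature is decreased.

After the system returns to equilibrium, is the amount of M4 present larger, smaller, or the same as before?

The forward reaction is endothermic. Lowering T favours the exothermic direction — shift to the left.
The net shift is to the left. M4 is a product, so its amount decreases.

decreases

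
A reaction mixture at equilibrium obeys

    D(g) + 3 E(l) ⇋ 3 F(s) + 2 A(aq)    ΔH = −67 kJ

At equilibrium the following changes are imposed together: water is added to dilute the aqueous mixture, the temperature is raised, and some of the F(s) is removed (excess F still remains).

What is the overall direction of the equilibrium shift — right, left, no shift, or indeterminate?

Dilution lowers every aqueous concentration by the same factor. Δn_aq = 2 − 0 = +2, so the system shifts toward the side with more dissolved moles — to the right.
The forward reaction is exothermic. Raising T favours the endothermic direction — shift to the left.
F is a pure solid; its activity is 1 regardless of amount, so Q is unaffected — no shift from this change.
The individual effects push in opposite directions; without quantitative information the net direction cannot be determined.

cannot be determined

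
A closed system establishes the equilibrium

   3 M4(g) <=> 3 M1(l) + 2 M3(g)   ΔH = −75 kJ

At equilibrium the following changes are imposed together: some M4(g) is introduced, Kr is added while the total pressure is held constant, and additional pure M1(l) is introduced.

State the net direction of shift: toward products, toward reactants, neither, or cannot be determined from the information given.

Adding M4 (g), a reactant, drives the reaction to the right.
Adding inert gas at constant total pressure expands the volume and lowers every reacting partial pressure. With Δn_gas = 2 − 3 = -1, Q moves away from K toward the side with fewer gas moles, so the system shifts toward the side with more gas moles — to the left.
M1 is a pure liquid; its activity is 1 regardless of amount, so Q is unaffected — no shift from this change.
The individual effects push in opposite directions; without quantitative information the net direction cannot be determined.

cannot be determined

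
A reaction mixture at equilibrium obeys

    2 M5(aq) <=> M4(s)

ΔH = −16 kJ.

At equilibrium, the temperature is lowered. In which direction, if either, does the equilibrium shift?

right

The forward reaction is exothermic. Lowering T favours the exothermic direction — shift to the right.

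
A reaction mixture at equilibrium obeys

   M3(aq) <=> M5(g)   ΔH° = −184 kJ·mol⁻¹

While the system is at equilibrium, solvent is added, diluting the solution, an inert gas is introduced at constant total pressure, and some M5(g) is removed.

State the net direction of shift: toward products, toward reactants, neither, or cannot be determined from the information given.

Dilution lowers every aqueous concentration by the same factor. Δn_aq = 0 − 1 = -1, so the system shifts toward the side with more dissolved moles — to the left.
Adding inert gas at constant total pressure expands the volume and lowers every reacting partial pressure. With Δn_gas = 1 − 0 = +1, Q moves away from K toward the side with fewer gas moles, so the system shifts toward the side with more gas moles — to the right.
Removing M5 (g), a product, drives the reaction to the right.
The individual effects push in opposite directions; without quantitative information the net direction cannot be determined.

cannot be determined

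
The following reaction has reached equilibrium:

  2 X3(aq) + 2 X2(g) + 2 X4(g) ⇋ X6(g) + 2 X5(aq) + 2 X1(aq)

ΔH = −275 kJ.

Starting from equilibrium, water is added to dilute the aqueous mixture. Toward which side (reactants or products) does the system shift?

Dilution lowers every aqueous concentration by the same factor. Δn_aq = 4 − 2 = +2, so the system shifts toward the side with more dissolved moles — to the right.

right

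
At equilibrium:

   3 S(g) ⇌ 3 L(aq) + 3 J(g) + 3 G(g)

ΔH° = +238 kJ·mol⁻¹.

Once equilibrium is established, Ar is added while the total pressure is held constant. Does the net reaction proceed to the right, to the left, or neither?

right

Adding inert gas at constant total pressure expands the volume and lowers every reacting partial pressure. With Δn_gas = 6 − 3 = +3, Q moves away from K toward the side with fewer gas moles, so the system shifts toward the side with more gas moles — to the right.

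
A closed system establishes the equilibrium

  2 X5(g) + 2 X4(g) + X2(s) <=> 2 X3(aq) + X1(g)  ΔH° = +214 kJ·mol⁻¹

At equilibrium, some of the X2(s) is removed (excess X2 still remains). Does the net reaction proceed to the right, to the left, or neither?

X2 is a pure solid; its activity is 1 regardless of amount, so Q is unaffected — no shift from this change.

no shift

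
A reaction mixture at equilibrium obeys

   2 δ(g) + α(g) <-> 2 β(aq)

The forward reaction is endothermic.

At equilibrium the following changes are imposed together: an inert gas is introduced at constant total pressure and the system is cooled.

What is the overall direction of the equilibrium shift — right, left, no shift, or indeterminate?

left

Adding inert gas at constant total pressure expands the volume and lowers every reacting partial pressure. With Δn_gas = 0 − 3 = -3, Q moves away from K toward the side with fewer gas moles, so the system shifts toward the side with more gas moles — to the left.
The forward reaction is endothermic. Lowering T favours the exothermic direction — shift to the left.
All effects act in the same direction — net shift to the left.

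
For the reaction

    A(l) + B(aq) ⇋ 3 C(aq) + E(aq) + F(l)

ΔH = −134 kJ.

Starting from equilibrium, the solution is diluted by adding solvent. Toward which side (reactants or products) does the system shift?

Dilution lowers every aqueous concentration by the same factor. Δn_aq = 4 − 1 = +3, so the system shifts toward the side with more dissolved moles — to the right.

right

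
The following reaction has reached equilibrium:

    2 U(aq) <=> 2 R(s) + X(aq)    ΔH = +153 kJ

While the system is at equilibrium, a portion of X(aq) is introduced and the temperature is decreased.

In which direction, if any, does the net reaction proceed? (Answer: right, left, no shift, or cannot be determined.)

left

Adding X (aq), a product, drives the reaction to the left.
The forward reaction is endothermic. Lowering T favours the exothermic direction — shift to the left.
All effects act in the same direction — net shift to the left.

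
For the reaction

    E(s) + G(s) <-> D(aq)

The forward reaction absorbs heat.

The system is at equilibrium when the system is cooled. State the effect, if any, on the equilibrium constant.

decreases

K depends on temperature via the van 't Hoff relation. The forward reaction is endothermic, so lowering T decreases K.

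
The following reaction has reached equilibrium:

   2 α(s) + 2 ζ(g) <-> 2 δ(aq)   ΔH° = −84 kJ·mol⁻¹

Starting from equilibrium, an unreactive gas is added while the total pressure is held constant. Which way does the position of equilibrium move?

left

Adding inert gas at constant total pressure expands the volume and lowers every reacting partial pressure. With Δn_gas = 0 − 2 = -2, Q moves away from K toward the side with fewer gas moles, so the system shifts toward the side with more gas moles — to the left.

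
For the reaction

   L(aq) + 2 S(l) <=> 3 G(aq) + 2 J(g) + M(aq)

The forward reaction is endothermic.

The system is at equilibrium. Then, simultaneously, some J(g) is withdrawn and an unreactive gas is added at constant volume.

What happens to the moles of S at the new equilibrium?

decreases

Removing J (g), a product, drives the reaction to the right.
At constant volume, adding an inert gas leaves every reacting species' partial pressure unchanged, so Q is unchanged — no shift from this change.
The net shift is to the right. S is a reactant, so its amount decreases.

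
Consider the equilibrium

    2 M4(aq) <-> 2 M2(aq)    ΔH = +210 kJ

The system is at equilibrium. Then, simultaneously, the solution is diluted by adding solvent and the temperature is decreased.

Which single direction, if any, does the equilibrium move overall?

left

Dilution scales every aqueous concentration by the same factor. Δn_aq = 2 − 2 = 0, so Q is unchanged — no shift.
The forward reaction is endothermic. Lowering T favours the exothermic direction — shift to the left.
Only the nonzero effect(s) matter; the net shift is to the left.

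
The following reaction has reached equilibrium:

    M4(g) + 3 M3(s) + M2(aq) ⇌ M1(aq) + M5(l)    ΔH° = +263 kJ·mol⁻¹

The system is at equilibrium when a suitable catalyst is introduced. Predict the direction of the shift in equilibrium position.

no shift

A catalyst speeds both forward and reverse rates equally; it changes neither Q nor K — no shift from this change.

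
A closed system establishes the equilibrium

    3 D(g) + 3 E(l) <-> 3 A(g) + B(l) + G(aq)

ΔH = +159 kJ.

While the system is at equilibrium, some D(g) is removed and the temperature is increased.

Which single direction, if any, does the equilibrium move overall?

cannot be determined

Removing D (g), a reactant, drives the reaction to the left.
The forward reaction is endothermic. Raising T favours the endothermic direction — shift to the right.
The individual effects push in opposite directions; without quantitative information the net direction cannot be determined.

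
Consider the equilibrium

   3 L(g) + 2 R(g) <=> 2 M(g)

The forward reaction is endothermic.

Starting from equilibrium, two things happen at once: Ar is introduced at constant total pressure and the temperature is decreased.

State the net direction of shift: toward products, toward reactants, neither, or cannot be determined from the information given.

Adding inert gas at constant total pressure expands the volume and lowers every reacting partial pressure. With Δn_gas = 2 − 5 = -3, Q moves away from K toward the side with fewer gas moles, so the system shifts toward the side with more gas moles — to the left.
The forward reaction is endothermic. Lowering T favours the exothermic direction — shift to the left.
All effects act in the same direction — net shift to the left.

left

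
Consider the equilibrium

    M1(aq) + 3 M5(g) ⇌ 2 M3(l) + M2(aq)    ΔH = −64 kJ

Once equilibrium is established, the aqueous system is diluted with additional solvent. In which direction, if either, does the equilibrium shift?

Dilution scales every aqueous concentration by the same factor. Δn_aq = 1 − 1 = 0, so Q is unchanged — no shift.

no shift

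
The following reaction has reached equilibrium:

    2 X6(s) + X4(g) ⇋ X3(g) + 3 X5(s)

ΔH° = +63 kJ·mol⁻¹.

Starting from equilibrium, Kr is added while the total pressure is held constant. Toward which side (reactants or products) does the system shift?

no shift

Adding inert gas at constant total pressure expands the volume, scaling every reacting partial pressure by the same factor. Δn_gas = 1 − 1 = 0, so Q is unchanged — no shift.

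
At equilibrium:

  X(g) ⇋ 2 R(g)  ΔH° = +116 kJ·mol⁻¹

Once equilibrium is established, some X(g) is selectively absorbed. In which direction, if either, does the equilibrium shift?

Removing X (g), a reactant, drives the reaction to the left.

left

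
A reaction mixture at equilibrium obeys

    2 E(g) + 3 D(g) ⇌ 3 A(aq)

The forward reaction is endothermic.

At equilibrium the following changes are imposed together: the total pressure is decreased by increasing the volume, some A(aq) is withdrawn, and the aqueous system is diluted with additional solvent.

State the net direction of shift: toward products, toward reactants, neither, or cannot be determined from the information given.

cannot be determined

Gas moles: reactants 5, products 0 (Δn_gas = -5). Expansion shifts the system toward the side with more moles of gas — to the left.
Removing A (aq), a product, drives the reaction to the right.
Dilution lowers every aqueous concentration by the same factor. Δn_aq = 3 − 0 = +3, so the system shifts toward the side with more dissolved moles — to the right.
The individual effects push in opposite directions; without quantitative information the net direction cannot be determined.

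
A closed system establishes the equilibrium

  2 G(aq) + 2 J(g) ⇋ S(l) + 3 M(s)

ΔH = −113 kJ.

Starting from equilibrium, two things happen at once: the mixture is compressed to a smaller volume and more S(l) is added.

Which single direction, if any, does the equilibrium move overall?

Gas moles: reactants 2, products 0 (Δn_gas = -2). Compression shifts the system toward the side with fewer moles of gas — to the right.
S is a pure liquid; its activity is 1 regardless of amount, so Q is unaffected — no shift from this change.
Only the nonzero effect(s) matter; the net shift is to the right.

right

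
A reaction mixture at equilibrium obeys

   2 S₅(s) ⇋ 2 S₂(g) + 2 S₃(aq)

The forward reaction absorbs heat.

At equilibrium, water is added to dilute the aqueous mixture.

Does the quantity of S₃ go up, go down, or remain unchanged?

Dilution lowers every aqueous concentration by the same factor. Δn_aq = 2 − 0 = +2, so the system shifts toward the side with more dissolved moles — to the right.
The net shift is to the right. S₃ is a product, so its amount increases.

increases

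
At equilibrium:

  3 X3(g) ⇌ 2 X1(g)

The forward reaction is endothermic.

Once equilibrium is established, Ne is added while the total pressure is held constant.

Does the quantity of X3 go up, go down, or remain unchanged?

increases

Adding inert gas at constant total pressure expands the volume and lowers every reacting partial pressure. With Δn_gas = 2 − 3 = -1, Q moves away from K toward the side with fewer gas moles, so the system shifts toward the side with more gas moles — to the left.
The net shift is to the left. X3 is a reactant, so its amount increases.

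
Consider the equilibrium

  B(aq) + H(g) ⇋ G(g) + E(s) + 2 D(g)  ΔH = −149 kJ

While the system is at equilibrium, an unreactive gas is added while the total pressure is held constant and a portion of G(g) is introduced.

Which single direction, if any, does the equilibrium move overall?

cannot be determined

Adding inert gas at constant total pressure expands the volume and lowers every reacting partial pressure. With Δn_gas = 3 − 1 = +2, Q moves away from K toward the side with fewer gas moles, so the system shifts toward the side with more gas moles — to the right.
Adding G (g), a product, drives the reaction to the left.
The individual effects push in opposite directions; without quantitative information the net direction cannot be determined.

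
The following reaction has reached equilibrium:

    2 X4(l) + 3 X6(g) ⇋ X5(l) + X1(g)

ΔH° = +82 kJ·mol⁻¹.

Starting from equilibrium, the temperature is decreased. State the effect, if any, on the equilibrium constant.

decreases

K depends on temperature via the van 't Hoff relation. The forward reaction is endothermic, so lowering T decreases K.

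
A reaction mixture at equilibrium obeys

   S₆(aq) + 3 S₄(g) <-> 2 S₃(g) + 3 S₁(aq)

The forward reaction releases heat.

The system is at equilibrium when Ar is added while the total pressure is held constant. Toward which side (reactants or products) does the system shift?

left

Adding inert gas at constant total pressure expands the volume and lowers every reacting partial pressure. With Δn_gas = 2 − 3 = -1, Q moves away from K toward the side with fewer gas moles, so the system shifts toward the side with more gas moles — to the left.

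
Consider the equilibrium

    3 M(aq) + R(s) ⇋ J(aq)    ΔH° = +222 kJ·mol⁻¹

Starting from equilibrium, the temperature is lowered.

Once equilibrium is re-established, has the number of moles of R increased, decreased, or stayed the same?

The forward reaction is endothermic. Lowering T favours the exothermic direction — shift to the left.
The net shift is to the left. R is a reactant, so its amount increases.

increases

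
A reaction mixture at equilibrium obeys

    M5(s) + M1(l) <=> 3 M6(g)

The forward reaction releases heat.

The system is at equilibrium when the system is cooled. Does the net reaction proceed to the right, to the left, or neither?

The forward reaction is exothermic. Lowering T favours the exothermic direction — shift to the right.

right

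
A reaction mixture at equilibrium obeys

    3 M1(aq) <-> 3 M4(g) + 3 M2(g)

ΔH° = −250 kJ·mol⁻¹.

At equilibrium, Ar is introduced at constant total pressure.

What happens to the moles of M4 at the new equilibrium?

increases

Adding inert gas at constant total pressure expands the volume and lowers every reacting partial pressure. With Δn_gas = 6 − 0 = +6, Q moves away from K toward the side with fewer gas moles, so the system shifts toward the side with more gas moles — to the right.
The net shift is to the right. M4 is a product, so its amount increases.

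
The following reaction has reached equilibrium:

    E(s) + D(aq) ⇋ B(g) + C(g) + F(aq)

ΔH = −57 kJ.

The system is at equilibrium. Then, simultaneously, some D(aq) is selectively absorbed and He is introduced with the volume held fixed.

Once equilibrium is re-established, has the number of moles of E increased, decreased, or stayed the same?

Removing D (aq), a reactant, drives the reaction to the left.
At constant volume, adding an inert gas leaves every reacting species' partial pressure unchanged, so Q is unchanged — no shift from this change.
The net shift is to the left. E is a reactant, so its amount increases.

increases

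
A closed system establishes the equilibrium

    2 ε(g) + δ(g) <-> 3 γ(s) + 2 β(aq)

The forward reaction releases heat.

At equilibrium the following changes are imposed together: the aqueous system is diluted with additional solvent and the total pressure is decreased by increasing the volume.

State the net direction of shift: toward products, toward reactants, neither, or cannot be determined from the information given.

cannot be determined

Dilution lowers every aqueous concentration by the same factor. Δn_aq = 2 − 0 = +2, so the system shifts toward the side with more dissolved moles — to the right.
Gas moles: reactants 3, products 0 (Δn_gas = -3). Expansion shifts the system toward the side with more moles of gas — to the left.
The individual effects push in opposite directions; without quantitative information the net direction cannot be determined.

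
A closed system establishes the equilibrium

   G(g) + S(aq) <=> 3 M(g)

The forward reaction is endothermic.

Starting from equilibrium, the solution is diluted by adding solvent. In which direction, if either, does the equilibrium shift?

left

Dilution lowers every aqueous concentration by the same factor. Δn_aq = 0 − 1 = -1, so the system shifts toward the side with more dissolved moles — to the left.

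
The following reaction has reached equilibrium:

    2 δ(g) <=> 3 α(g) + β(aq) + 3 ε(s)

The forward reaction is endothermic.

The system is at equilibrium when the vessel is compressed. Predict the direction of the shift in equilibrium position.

Gas moles: reactants 2, products 3 (Δn_gas = +1). Compression shifts the system toward the side with fewer moles of gas — to the left.

left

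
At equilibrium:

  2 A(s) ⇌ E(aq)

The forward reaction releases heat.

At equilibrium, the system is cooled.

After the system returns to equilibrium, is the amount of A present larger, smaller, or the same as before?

decreases

The forward reaction is exothermic. Lowering T favours the exothermic direction — shift to the right.
The net shift is to the right. A is a reactant, so its amount decreases.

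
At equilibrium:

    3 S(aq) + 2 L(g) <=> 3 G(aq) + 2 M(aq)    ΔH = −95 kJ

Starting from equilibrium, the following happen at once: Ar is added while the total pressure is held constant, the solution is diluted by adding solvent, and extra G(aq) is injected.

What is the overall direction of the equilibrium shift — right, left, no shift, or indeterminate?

cannot be determined

Adding inert gas at constant total pressure expands the volume and lowers every reacting partial pressure. With Δn_gas = 0 − 2 = -2, Q moves away from K toward the side with fewer gas moles, so the system shifts toward the side with more gas moles — to the left.
Dilution lowers every aqueous concentration by the same factor. Δn_aq = 5 − 3 = +2, so the system shifts toward the side with more dissolved moles — to the right.
Adding G (aq), a product, drives the reaction to the left.
The individual effects push in opposite directions; without quantitative information the net direction cannot be determined.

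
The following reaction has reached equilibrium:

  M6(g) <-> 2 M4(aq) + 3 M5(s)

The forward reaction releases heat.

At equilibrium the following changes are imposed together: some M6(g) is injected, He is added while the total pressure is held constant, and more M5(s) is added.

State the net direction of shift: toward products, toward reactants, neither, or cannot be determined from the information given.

cannot be determined

Adding M6 (g), a reactant, drives the reaction to the right.
Adding inert gas at constant total pressure expands the volume and lowers every reacting partial pressure. With Δn_gas = 0 − 1 = -1, Q moves away from K toward the side with fewer gas moles, so the system shifts toward the side with more gas moles — to the left.
M5 is a pure solid; its activity is 1 regardless of amount, so Q is unaffected — no shift from this change.
The individual effects push in opposite directions; without quantitative information the net direction cannot be determined.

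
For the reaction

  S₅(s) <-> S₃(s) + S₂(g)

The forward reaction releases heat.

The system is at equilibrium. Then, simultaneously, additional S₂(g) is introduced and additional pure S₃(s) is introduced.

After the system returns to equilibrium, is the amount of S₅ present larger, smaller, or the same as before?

Adding S₂ (g), a product, drives the reaction to the left.
S₃ is a pure solid; its activity is 1 regardless of amount, so Q is unaffected — no shift from this change.
The net shift is to the left. S₅ is a reactant, so its amount increases.

increases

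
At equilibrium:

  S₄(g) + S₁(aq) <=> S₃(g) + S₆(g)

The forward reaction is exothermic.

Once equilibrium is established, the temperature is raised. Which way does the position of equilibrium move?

The forward reaction is exothermic. Raising T favours the endothermic direction — shift to the left.

left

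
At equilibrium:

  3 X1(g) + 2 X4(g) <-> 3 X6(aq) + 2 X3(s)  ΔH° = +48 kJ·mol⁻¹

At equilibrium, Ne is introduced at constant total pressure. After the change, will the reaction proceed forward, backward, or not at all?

Adding inert gas at constant total pressure expands the volume and lowers every reacting partial pressure. With Δn_gas = 0 − 5 = -5, Q moves away from K toward the side with fewer gas moles, so the system shifts toward the side with more gas moles — to the left.

left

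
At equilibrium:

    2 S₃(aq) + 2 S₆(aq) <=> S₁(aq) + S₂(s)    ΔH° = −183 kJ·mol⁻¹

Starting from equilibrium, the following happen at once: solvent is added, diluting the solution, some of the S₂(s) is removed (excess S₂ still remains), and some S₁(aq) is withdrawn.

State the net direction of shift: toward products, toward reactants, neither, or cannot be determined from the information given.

cannot be determined

Dilution lowers every aqueous concentration by the same factor. Δn_aq = 1 − 4 = -3, so the system shifts toward the side with more dissolved moles — to the left.
S₂ is a pure solid; its activity is 1 regardless of amount, so Q is unaffected — no shift from this change.
Removing S₁ (aq), a product, drives the reaction to the right.
The individual effects push in opposite directions; without quantitative information the net direction cannot be determined.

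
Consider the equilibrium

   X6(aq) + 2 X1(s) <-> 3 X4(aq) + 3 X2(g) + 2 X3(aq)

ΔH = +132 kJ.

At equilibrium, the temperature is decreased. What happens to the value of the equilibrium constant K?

decreases

K depends on temperature via the van 't Hoff relation. The forward reaction is endothermic, so lowering T decreases K.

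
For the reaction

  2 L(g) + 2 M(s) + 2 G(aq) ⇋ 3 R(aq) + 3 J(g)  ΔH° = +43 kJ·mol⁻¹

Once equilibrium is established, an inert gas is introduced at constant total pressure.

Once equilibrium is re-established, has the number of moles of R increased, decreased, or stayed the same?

Adding inert gas at constant total pressure expands the volume and lowers every reacting partial pressure. With Δn_gas = 3 − 2 = +1, Q moves away from K toward the side with fewer gas moles, so the system shifts toward the side with more gas moles — to the right.
The net shift is to the right. R is a product, so its amount increases.

increases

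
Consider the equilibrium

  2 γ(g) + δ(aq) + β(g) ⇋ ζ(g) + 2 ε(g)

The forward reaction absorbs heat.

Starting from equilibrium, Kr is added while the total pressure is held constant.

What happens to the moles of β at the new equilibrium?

Adding inert gas at constant total pressure expands the volume, scaling every reacting partial pressure by the same factor. Δn_gas = 3 − 3 = 0, so Q is unchanged — no shift.
No net shift occurs, so the amount of β is unchanged.

unchanged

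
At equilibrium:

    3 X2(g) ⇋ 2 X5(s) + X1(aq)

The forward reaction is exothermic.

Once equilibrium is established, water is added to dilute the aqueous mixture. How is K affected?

unchanged

The equilibrium constant depends only on temperature. This perturbation may move the position of equilibrium, but since T is unchanged, K itself is unchanged.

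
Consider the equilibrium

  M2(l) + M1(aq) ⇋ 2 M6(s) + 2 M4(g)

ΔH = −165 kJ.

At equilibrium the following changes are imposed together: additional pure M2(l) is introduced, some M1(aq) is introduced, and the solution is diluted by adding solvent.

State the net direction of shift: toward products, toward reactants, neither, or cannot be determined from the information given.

M2 is a pure liquid; its activity is 1 regardless of amount, so Q is unaffected — no shift from this change.
Adding M1 (aq), a reactant, drives the reaction to the right.
Dilution lowers every aqueous concentration by the same factor. Δn_aq = 0 − 1 = -1, so the system shifts toward the side with more dissolved moles — to the left.
The individual effects push in opposite directions; without quantitative information the net direction cannot be determined.

cannot be determined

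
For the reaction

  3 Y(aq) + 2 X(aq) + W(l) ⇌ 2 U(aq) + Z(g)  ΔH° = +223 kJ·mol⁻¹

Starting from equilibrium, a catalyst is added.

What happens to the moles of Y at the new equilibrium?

unchanged

A catalyst speeds both forward and reverse rates equally; it changes neither Q nor K — no shift from this change.
No net shift occurs, so the amount of Y is unchanged.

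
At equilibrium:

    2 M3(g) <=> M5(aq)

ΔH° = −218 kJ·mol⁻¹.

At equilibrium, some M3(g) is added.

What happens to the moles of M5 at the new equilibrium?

increases

Adding M3 (g), a reactant, drives the reaction to the right.
The net shift is to the right. M5 is a product, so its amount increases.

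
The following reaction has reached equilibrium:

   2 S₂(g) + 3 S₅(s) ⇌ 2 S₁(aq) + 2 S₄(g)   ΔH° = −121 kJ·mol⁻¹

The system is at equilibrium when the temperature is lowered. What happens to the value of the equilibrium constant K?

increases

K depends on temperature via the van 't Hoff relation. The forward reaction is exothermic, so lowering T increases K.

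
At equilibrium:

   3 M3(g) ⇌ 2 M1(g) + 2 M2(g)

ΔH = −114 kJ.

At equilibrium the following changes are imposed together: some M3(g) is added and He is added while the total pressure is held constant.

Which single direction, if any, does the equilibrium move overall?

right

Adding M3 (g), a reactant, drives the reaction to the right.
Adding inert gas at constant total pressure expands the volume and lowers every reacting partial pressure. With Δn_gas = 4 − 3 = +1, Q moves away from K toward the side with fewer gas moles, so the system shifts toward the side with more gas moles — to the right.
All effects act in the same direction — net shift to the right.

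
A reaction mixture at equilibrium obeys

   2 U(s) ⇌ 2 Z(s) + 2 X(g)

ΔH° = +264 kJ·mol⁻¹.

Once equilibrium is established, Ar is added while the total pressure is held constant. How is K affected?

unchanged

The equilibrium constant depends only on temperature. This perturbation may move the position of equilibrium, but since T is unchanged, K itself is unchanged.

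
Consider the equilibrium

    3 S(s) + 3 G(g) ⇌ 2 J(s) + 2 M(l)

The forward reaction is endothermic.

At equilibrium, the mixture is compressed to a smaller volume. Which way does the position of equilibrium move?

Gas moles: reactants 3, products 0 (Δn_gas = -3). Compression shifts the system toward the side with fewer moles of gas — to the right.

right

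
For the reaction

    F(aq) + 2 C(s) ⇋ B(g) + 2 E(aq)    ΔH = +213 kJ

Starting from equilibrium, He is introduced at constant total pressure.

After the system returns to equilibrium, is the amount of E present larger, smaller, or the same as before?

increases

Adding inert gas at constant total pressure expands the volume and lowers every reacting partial pressure. With Δn_gas = 1 − 0 = +1, Q moves away from K toward the side with fewer gas moles, so the system shifts toward the side with more gas moles — to the right.
The net shift is to the right. E is a product, so its amount increases.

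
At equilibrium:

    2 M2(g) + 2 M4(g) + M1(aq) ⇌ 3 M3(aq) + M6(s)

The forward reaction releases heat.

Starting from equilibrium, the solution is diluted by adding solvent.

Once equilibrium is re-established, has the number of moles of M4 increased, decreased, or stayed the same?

decreases

Dilution lowers every aqueous concentration by the same factor. Δn_aq = 3 − 1 = +2, so the system shifts toward the side with more dissolved moles — to the right.
The net shift is to the right. M4 is a reactant, so its amount decreases.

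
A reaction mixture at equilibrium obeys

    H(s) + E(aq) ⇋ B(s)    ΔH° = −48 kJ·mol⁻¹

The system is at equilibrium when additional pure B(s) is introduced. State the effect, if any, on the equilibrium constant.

unchanged

The equilibrium constant depends only on temperature. This perturbation changes neither the position of equilibrium nor K.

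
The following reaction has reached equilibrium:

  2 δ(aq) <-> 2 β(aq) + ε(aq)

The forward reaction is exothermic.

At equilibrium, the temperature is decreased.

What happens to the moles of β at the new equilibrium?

The forward reaction is exothermic. Lowering T favours the exothermic direction — shift to the right.
The net shift is to the right. β is a product, so its amount increases.

increases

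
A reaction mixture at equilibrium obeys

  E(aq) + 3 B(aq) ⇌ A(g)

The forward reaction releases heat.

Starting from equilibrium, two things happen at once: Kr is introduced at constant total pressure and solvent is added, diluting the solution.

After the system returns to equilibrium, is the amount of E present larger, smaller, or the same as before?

cannot be determined

Adding inert gas at constant total pressure expands the volume and lowers every reacting partial pressure. With Δn_gas = 1 − 0 = +1, Q moves away from K toward the side with fewer gas moles, so the system shifts toward the side with more gas moles — to the right.
Dilution lowers every aqueous concentration by the same factor. Δn_aq = 0 − 4 = -4, so the system shifts toward the side with more dissolved moles — to the left.
The two effects oppose each other, so the net shift — and hence the change in E — cannot be determined from the given information.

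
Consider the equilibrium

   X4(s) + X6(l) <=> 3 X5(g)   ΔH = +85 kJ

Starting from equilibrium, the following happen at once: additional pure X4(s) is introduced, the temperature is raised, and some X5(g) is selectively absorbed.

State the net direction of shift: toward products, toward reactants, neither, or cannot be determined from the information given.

X4 is a pure solid; its activity is 1 regardless of amount, so Q is unaffected — no shift from this change.
The forward reaction is endothermic. Raising T favours the endothermic direction — shift to the right.
Removing X5 (g), a product, drives the reaction to the right.
Only the nonzero effect(s) matter; the net shift is to the right.

right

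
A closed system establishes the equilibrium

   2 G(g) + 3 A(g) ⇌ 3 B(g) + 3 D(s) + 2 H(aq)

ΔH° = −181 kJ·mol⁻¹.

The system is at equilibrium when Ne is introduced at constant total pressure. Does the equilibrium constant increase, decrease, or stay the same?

The equilibrium constant depends only on temperature. This perturbation may move the position of equilibrium, but since T is unchanged, K itself is unchanged.

unchanged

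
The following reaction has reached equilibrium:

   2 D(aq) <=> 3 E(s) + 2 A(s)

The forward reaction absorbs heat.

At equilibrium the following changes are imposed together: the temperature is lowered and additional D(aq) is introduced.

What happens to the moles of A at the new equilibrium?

cannot be determined

The forward reaction is endothermic. Lowering T favours the exothermic direction — shift to the left.
Adding D (aq), a reactant, drives the reaction to the right.
The two effects oppose each other, so the net shift — and hence the change in A — cannot be determined from the given information.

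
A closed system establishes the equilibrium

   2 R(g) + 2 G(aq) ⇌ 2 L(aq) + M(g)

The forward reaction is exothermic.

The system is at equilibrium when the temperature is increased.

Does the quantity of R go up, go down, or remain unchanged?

The forward reaction is exothermic. Raising T favours the endothermic direction — shift to the left.
The net shift is to the left. R is a reactant, so its amount increases.

increases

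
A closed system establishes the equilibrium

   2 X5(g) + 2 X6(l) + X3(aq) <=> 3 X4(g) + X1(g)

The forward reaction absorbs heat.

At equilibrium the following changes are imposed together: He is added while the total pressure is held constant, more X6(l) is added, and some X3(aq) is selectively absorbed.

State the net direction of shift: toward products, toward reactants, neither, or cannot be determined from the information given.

Adding inert gas at constant total pressure expands the volume and lowers every reacting partial pressure. With Δn_gas = 4 − 2 = +2, Q moves away from K toward the side with fewer gas moles, so the system shifts toward the side with more gas moles — to the right.
X6 is a pure liquid; its activity is 1 regardless of amount, so Q is unaffected — no shift from this change.
Removing X3 (aq), a reactant, drives the reaction to the left.
The individual effects push in opposite directions; without quantitative information the net direction cannot be determined.

cannot be determined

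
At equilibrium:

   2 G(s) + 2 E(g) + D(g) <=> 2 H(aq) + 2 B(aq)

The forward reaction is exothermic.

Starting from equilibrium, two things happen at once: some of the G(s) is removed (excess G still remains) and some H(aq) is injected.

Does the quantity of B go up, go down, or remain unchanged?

decreases

G is a pure solid; its activity is 1 regardless of amount, so Q is unaffected — no shift from this change.
Adding H (aq), a product, drives the reaction to the left.
The net shift is to the left. B is a product, so its amount decreases.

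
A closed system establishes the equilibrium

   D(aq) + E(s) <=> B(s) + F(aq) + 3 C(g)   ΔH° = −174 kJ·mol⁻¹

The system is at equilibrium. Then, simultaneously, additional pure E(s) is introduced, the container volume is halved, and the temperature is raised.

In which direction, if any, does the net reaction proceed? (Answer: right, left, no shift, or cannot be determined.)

E is a pure solid; its activity is 1 regardless of amount, so Q is unaffected — no shift from this change.
Gas moles: reactants 0, products 3 (Δn_gas = +3). Compression shifts the system toward the side with fewer moles of gas — to the left.
The forward reaction is exothermic. Raising T favours the endothermic direction — shift to the left.
Only the nonzero effect(s) matter; the net shift is to the left.

left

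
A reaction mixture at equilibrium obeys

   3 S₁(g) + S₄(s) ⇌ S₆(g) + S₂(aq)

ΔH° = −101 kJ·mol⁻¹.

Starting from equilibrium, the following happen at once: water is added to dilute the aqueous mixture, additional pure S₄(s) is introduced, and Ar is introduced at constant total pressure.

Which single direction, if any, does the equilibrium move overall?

Dilution lowers every aqueous concentration by the same factor. Δn_aq = 1 − 0 = +1, so the system shifts toward the side with more dissolved moles — to the right.
S₄ is a pure solid; its activity is 1 regardless of amount, so Q is unaffected — no shift from this change.
Adding inert gas at constant total pressure expands the volume and lowers every reacting partial pressure. With Δn_gas = 1 − 3 = -2, Q moves away from K toward the side with fewer gas moles, so the system shifts toward the side with more gas moles — to the left.
The individual effects push in opposite directions; without quantitative information the net direction cannot be determined.

cannot be determined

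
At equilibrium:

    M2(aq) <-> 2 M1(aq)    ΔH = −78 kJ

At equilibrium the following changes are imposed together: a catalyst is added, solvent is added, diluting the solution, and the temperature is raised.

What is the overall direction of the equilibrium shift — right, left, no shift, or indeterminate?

cannot be determined

A catalyst speeds both forward and reverse rates equally; it changes neither Q nor K — no shift from this change.
Dilution lowers every aqueous concentration by the same factor. Δn_aq = 2 − 1 = +1, so the system shifts toward the side with more dissolved moles — to the right.
The forward reaction is exothermic. Raising T favours the endothermic direction — shift to the left.
The individual effects push in opposite directions; without quantitative information the net direction cannot be determined.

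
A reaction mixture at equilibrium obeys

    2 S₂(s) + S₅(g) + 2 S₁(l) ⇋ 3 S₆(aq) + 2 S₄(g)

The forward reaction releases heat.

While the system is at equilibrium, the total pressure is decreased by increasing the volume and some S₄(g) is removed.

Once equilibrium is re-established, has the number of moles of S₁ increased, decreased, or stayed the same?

Gas moles: reactants 1, products 2 (Δn_gas = +1). Expansion shifts the system toward the side with more moles of gas — to the right.
Removing S₄ (g), a product, drives the reaction to the right.
The net shift is to the right. S₁ is a reactant, so its amount decreases.

decreases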